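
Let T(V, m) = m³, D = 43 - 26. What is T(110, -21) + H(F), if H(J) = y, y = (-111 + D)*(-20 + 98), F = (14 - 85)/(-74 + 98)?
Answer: -16593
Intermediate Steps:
D = 17
F = -71/24 ≈ -2.9583
y = -7332 (y = (-111 + 17)*(-20 + 98) = -94*78 = -7332)
H(J) = -7332
T(110, -21) + H(F) = (-21)³ - 7332 = -9261 - 7332 = -16593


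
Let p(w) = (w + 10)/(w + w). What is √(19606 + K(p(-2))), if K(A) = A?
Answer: 26*√29 ≈ 140.01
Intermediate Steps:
p(w) = (10 + w)/(2*w) (p(w) = (10 + w)/((2*w)) = (10 + w)*(1/(2*w)) = (10 + w)/(2*w))
√(19606 + K(p(-2))) = √(19606 + (½)*(10 - 2)/(-2)) = √(19606 + (½)*(-½)*8) = √(19606 - 2) = √19604 = 26*√29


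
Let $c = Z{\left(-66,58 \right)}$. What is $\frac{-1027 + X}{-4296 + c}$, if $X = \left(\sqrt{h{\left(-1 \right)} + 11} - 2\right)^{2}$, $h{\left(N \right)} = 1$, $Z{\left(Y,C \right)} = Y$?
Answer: $\frac{337}{1454} + \frac{4 \sqrt{3}}{2181} \approx 0.23495$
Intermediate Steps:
$c = -66$
$X = \left(-2 + 2 \sqrt{3}\right)^{2}$ ($X = \left(\sqrt{1 + 11} - 2\right)^{2} = \left(\sqrt{12} - 2\right)^{2} = \left(2 \sqrt{3} - 2\right)^{2} = \left(-2 + 2 \sqrt{3}\right)^{2} \approx 2.1436$)
$\frac{-1027 + X}{-4296 + c} = \frac{-1027 + \left(16 - 8 \sqrt{3}\right)}{-4296 - 66} = \frac{-1011 - 8 \sqrt{3}}{-4362} = \left(-1011 - 8 \sqrt{3}\right) \left(- \frac{1}{4362}\right) = \frac{337}{1454} + \frac{4 \sqrt{3}}{2181}$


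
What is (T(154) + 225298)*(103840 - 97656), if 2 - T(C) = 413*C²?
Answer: -59177219072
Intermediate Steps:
T(C) = 2 - 413*C²
(T(154) + 225298)*(103840 - 97656) = ((2 - 413*154²) + 225298)*(103840 - 97656) = ((2 - 413*23716) + 225298)*6184 = ((2 - 9794708) + 225298)*6184 = (-9794706 + 225298)*6184 = -9569408*6184 = -59177219072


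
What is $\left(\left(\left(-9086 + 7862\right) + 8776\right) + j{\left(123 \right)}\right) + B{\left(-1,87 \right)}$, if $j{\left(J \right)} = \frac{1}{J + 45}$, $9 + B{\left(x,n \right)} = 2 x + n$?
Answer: $\frac{1281505}{168} \approx 7628.0$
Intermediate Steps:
$B{\left(x,n \right)} = -9 + n + 2 x$ ($B{\left(x,n \right)} = -9 + \left(2 x + n\right) = -9 + \left(n + 2 x\right) = -9 + n + 2 x$)
$j{\left(J \right)} = \frac{1}{45 + J}$
$\left(\left(\left(-9086 + 7862\right) + 8776\right) + j{\left(123 \right)}\right) + B{\left(-1,87 \right)} = \left(\left(\left(-9086 + 7862\right) + 8776\right) + \frac{1}{45 + 123}\right) + \left(-9 + 87 + 2 \left(-1\right)\right) = \left(\left(-1224 + 8776\right) + \frac{1}{168}\right) - -76 = \left(7552 + \frac{1}{168}\right) + 76 = \frac{1268737}{168} + 76 = \frac{1281505}{168}$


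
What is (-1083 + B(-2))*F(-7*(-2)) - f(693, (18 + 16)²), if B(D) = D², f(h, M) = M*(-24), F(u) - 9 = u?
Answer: 2927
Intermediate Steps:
F(u) = 9 + u
f(h, M) = -24*M
(-1083 + B(-2))*F(-7*(-2)) - f(693, (18 + 16)²) = (-1083 + (-2)²)*(9 - 7*(-2)) - (-24)*(18 + 16)² = (-1083 + 4)*(9 + 14) - (-24)*34² = -1079*23 - (-24)*1156 = -24817 - 1*(-27744) = -24817 + 27744 = 2927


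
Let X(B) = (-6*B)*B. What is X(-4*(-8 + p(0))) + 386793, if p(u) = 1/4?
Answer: 381027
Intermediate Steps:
p(u) = ¼
X(B) = -6*B²
X(-4*(-8 + p(0))) + 386793 = -6*16*(-8 + ¼)² + 386793 = -6*(-4*(-31/4))² + 386793 = -6*31² + 386793 = -6*961 + 386793 = -5766 + 386793 = 381027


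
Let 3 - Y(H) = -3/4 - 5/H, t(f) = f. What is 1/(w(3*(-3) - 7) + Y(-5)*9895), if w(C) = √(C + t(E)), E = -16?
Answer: 435380/11847234537 - 64*I*√2/11847234537 ≈ 3.675e-5 - 7.6397e-9*I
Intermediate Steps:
Y(H) = 15/4 + 5/H (Y(H) = 3 - (-3/4 - 5/H) = 3 - (-3*¼ - 5/H) = 3 - (-¾ - 5/H) = 3 + (¾ + 5/H) = 15/4 + 5/H)
w(C) = √(-16 + C) (w(C) = √(C - 16) = √(-16 + C))
1/(w(3*(-3) - 7) + Y(-5)*9895) = 1/(√(-16 + (3*(-3) - 7)) + (15/4 + 5/(-5))*9895) = 1/(√(-16 + (-9 - 7)) + (15/4 + 5*(-⅕))*9895) = 1/(√(-16 - 16) + (15/4 - 1)*9895) = 1/(√(-32) + (11/4)*9895) = 1/(4*I*√2 + 108845/4) = 1/(108845/4 + 4*I*√2)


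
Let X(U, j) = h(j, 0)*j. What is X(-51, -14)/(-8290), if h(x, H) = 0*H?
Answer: 0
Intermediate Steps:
h(x, H) = 0
X(U, j) = 0 (X(U, j) = 0*j = 0)
X(-51, -14)/(-8290) = 0/(-8290) = 0*(-1/8290) = 0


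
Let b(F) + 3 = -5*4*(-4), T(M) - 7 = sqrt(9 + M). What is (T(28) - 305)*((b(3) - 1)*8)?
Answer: -181184 + 608*sqrt(37) ≈ -1.7749e+5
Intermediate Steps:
T(M) = 7 + sqrt(9 + M)
b(F) = 77 (b(F) = -3 - 5*4*(-4) = -3 - 20*(-4) = -3 + 80 = 77)
(T(28) - 305)*((b(3) - 1)*8) = ((7 + sqrt(9 + 28)) - 305)*((77 - 1)*8) = ((7 + sqrt(37)) - 305)*(76*8) = (-298 + sqrt(37))*608 = -181184 + 608*sqrt(37)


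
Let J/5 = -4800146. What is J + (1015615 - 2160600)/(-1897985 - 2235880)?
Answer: -19843155315293/826773 ≈ -2.4001e+7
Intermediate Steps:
J = -24000730 (J = 5*(-4800146) = -24000730)
J + (1015615 - 2160600)/(-1897985 - 2235880) = -24000730 + (1015615 - 2160600)/(-1897985 - 2235880) = -24000730 - 1144985/(-4133865) = -24000730 - 1144985*(-1/4133865) = -24000730 + 228997/826773 = -19843155315293/826773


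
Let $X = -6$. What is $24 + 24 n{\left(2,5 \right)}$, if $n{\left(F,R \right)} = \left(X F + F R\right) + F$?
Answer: $24$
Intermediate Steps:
$n{\left(F,R \right)} = - 5 F + F R$ ($n{\left(F,R \right)} = \left(- 6 F + F R\right) + F = - 5 F + F R$)
$24 + 24 n{\left(2,5 \right)} = 24 + 24 \cdot 2 \left(-5 + 5\right) = 24 + 24 \cdot 2 \cdot 0 = 24 + 24 \cdot 0 = 24 + 0 = 24$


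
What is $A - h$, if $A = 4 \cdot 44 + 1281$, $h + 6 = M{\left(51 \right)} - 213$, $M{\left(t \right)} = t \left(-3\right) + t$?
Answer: $1778$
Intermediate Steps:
$M{\left(t \right)} = - 2 t$ ($M{\left(t \right)} = - 3 t + t = - 2 t$)
$h = -321$ ($h = -6 - 315 = -321$)
$A = 1457$ ($A = 176 + 1281 = 1457$)
$A - h = 1457 - -321 = 1457 + 321 = 1778$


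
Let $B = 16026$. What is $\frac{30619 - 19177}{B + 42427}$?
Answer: $\frac{11442}{58453} \approx 0.19575$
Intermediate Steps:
$\frac{30619 - 19177}{B + 42427} = \frac{30619 - 19177}{16026 + 42427} = \frac{11442}{58453}$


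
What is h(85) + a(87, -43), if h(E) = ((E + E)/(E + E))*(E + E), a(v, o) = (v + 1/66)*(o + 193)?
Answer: 145445/11 ≈ 13222.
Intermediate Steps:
a(v, o) = (193 + o)*(1/66 + v) (a(v, o) = (v + 1/66)*(193 + o) = (1/66 + v)*(193 + o) = (193 + o)*(1/66 + v))
h(E) = 2*E (h(E) = ((2*E)/((2*E)))*(2*E) = ((2*E)*(1/(2*E)))*(2*E) = 1*(2*E) = 2*E)
h(85) + a(87, -43) = 2*85 + (193/66 + 193*87 + (1/66)*(-43) - 43*87) = 170 + (193/66 + 16791 - 43/66 - 3741) = 170 + 143575/11 = 145445/11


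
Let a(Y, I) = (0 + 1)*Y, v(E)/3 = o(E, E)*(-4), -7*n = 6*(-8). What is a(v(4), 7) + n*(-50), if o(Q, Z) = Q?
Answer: -2736/7 ≈ -390.86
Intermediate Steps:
n = 48/7 (n = -6*(-8)/7 = -⅐*(-48) = 48/7 ≈ 6.8571)
v(E) = -12*E (v(E) = 3*(E*(-4)) = 3*(-4*E) = -12*E)
a(Y, I) = Y (a(Y, I) = 1*Y = Y)
a(v(4), 7) + n*(-50) = -12*4 + (48/7)*(-50) = -48 - 2400/7 = -2736/7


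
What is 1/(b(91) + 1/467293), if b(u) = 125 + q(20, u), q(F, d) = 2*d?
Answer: 467293/143458952 ≈ 0.0032573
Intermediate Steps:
b(u) = 125 + 2*u
1/(b(91) + 1/467293) = 1/((125 + 2*91) + 1/467293) = 1/((125 + 182) + 1/467293) = 1/(307 + 1/467293) = 1/(143458952/467293) = 467293/143458952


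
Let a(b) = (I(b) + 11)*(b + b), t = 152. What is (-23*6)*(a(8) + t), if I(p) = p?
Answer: -62928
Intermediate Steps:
a(b) = 2*b*(11 + b) (a(b) = (b + 11)*(b + b) = (11 + b)*(2*b) = 2*b*(11 + b))
(-23*6)*(a(8) + t) = (-23*6)*(2*8*(11 + 8) + 152) = -138*(2*8*19 + 152) = -138*(304 + 152) = -138*456 = -62928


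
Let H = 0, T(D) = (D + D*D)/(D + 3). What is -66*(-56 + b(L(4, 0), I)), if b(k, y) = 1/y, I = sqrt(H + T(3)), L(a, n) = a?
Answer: 3696 - 33*sqrt(2) ≈ 3649.3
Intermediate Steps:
T(D) = (D + D**2)/(3 + D)
I = sqrt(2) (I = sqrt(0 + 3*(1 + 3)/(3 + 3)) = sqrt(0 + 3*4/6) = sqrt(0 + 3*(1/6)*4) = sqrt(0 + 2) = sqrt(2) ≈ 1.4142)
-66*(-56 + b(L(4, 0), I)) = -66*(-56 + 1/(sqrt(2))) = -66*(-56 + sqrt(2)/2) = 3696 - 33*sqrt(2)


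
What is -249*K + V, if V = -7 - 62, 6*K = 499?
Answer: -41555/2 ≈ -20778.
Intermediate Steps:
K = 499/6 (K = (⅙)*499 = 499/6 ≈ 83.167)
V = -69
-249*K + V = -249*499/6 - 69 = -41417/2 - 69 = -41555/2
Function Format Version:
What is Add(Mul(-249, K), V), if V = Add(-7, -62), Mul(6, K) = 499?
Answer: Rational(-41555, 2) ≈ -20778.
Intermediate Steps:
K = Rational(499, 6) (K = Mul(Rational(1, 6), 499) = Rational(499, 6) ≈ 83.167)
V = -69
Add(Mul(-249, K), V) = Add(Mul(-249, Rational(499, 6)), -69) = Add(Rational(-41417, 2), -69) = Rational(-41555, 2)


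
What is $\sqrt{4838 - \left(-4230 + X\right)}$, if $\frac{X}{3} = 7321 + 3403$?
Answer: $152 i \approx 152.0 i$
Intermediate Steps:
$X = 32172$ ($X = 3 \left(7321 + 3403\right) = 3 \cdot 10724 = 32172$)
$\sqrt{4838 - \left(-4230 + X\right)} = \sqrt{4838 - 27942} = \sqrt{-23104} = 152 i$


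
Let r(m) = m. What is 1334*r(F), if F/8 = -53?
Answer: -565616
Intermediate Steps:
F = -424 (F = 8*(-53) = -424)
1334*r(F) = 1334*(-424) = -565616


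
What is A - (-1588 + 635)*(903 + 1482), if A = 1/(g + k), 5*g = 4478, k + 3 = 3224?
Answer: 46783203620/20583 ≈ 2.2729e+6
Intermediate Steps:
k = 3221 (k = -3 + 3224 = 3221)
g = 4478/5 (g = (1/5)*4478 = 4478/5 ≈ 895.60)
A = 5/20583 (A = 1/(4478/5 + 3221) = 1/(20583/5) = 5/20583 ≈ 0.00024292)
A - (-1588 + 635)*(903 + 1482) = 5/20583 - (-1588 + 635)*(903 + 1482) = 5/20583 - (-953)*2385 = 5/20583 - 1*(-2272905) = 5/20583 + 2272905 = 46783203620/20583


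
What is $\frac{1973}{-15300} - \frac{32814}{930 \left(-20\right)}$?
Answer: $\frac{387797}{237150} \approx 1.6352$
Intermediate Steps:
$\frac{1973}{-15300} - \frac{32814}{930 \left(-20\right)} = 1973 \left(- \frac{1}{15300}\right) - \frac{32814}{-18600} = - \frac{1973}{15300} - - \frac{5469}{3100} = - \frac{1973}{15300} + \frac{5469}{3100} = \frac{387797}{237150}$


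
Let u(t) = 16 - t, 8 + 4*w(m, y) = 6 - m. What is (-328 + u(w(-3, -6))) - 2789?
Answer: -12405/4 ≈ -3101.3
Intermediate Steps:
w(m, y) = -½ - m/4 (w(m, y) = -2 + (6 - m)/4 = -2 + (3/2 - m/4) = -½ - m/4)
(-328 + u(w(-3, -6))) - 2789 = (-328 + (16 - (-½ - ¼*(-3)))) - 2789 = (-328 + (16 - (-½ + ¾))) - 2789 = (-328 + (16 - 1*¼)) - 2789 = (-328 + (16 - ¼)) - 2789 = (-328 + 63/4) - 2789 = -1249/4 - 2789 = -12405/4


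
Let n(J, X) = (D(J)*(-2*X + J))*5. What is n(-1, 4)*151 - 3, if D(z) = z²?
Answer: -6798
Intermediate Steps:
n(J, X) = 5*J²*(J - 2*X) (n(J, X) = (J²*(-2*X + J))*5 = (J²*(J - 2*X))*5 = 5*J²*(J - 2*X))
n(-1, 4)*151 - 3 = (5*(-1)²*(-1 - 2*4))*151 - 3 = (5*1*(-1 - 8))*151 - 3 = (5*1*(-9))*151 - 3 = -45*151 - 3 = -6795 - 3 = -6798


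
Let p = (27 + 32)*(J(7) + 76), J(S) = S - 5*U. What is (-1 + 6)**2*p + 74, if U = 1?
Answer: 115124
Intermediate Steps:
J(S) = -5 + S (J(S) = S - 5*1 = S - 5 = -5 + S)
p = 4602 (p = (27 + 32)*((-5 + 7) + 76) = 59*(2 + 76) = 59*78 = 4602)
(-1 + 6)**2*p + 74 = (-1 + 6)**2*4602 + 74 = 5**2*4602 + 74 = 25*4602 + 74 = 115050 + 74 = 115124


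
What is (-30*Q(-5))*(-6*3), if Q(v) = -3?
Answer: -1620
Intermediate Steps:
(-30*Q(-5))*(-6*3) = (-30*(-3))*(-6*3) = 90*(-18) = -1620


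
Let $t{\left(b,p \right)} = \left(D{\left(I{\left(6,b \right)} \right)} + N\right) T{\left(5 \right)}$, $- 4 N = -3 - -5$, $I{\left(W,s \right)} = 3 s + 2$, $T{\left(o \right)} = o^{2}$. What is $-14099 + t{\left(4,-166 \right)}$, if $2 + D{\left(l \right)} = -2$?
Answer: $- \frac{28423}{2} \approx -14212.0$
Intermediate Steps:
$I{\left(W,s \right)} = 2 + 3 s$
$D{\left(l \right)} = -4$ ($D{\left(l \right)} = -2 - 2 = -4$)
$N = - \frac{1}{2}$ ($N = - \frac{-3 - -5}{4} = - \frac{-3 + 5}{4} = \left(- \frac{1}{4}\right) 2 = - \frac{1}{2} \approx -0.5$)
$t{\left(b,p \right)} = - \frac{225}{2}$ ($t{\left(b,p \right)} = \left(-4 - \frac{1}{2}\right) 5^{2} = \left(- \frac{9}{2}\right) 25 = - \frac{225}{2}$)
$-14099 + t{\left(4,-166 \right)} = -14099 - \frac{225}{2} = - \frac{28423}{2}$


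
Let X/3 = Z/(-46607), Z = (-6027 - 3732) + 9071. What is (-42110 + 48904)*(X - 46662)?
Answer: -14775412993380/46607 ≈ -3.1702e+8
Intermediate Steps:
Z = -688 (Z = -9759 + 9071 = -688)
X = 2064/46607 (X = 3*(-688/(-46607)) = 3*(-688*(-1/46607)) = 3*(688/46607) = 2064/46607 ≈ 0.044285)
(-42110 + 48904)*(X - 46662) = (-42110 + 48904)*(2064/46607 - 46662) = 6794*(-2174773770/46607) = -14775412993380/46607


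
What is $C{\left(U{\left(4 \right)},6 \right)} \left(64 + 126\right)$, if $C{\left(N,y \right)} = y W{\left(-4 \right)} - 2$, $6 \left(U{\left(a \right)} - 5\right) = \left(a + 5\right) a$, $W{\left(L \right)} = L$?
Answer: $-4940$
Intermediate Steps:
$U{\left(a \right)} = 5 + \frac{a \left(5 + a\right)}{6}$ ($U{\left(a \right)} = 5 + \frac{\left(a + 5\right) a}{6} = 5 + \frac{\left(5 + a\right) a}{6} = 5 + \frac{a \left(5 + a\right)}{6}$)
$C{\left(N,y \right)} = -2 - 4 y$ ($C{\left(N,y \right)} = y \left(-4\right) - 2 = - 4 y - 2 = -2 - 4 y$)
$C{\left(U{\left(4 \right)},6 \right)} \left(64 + 126\right) = \left(-2 - 24\right) \left(64 + 126\right) = \left(-2 - 24\right) 190 = \left(-26\right) 190 = -4940$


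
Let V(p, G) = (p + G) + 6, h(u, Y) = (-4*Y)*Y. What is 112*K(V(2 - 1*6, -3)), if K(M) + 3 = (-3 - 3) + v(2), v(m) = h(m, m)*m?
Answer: -4592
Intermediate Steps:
h(u, Y) = -4*Y²
v(m) = -4*m³ (v(m) = (-4*m²)*m = -4*m³)
V(p, G) = 6 + G + p (V(p, G) = (G + p) + 6 = 6 + G + p)
K(M) = -41 (K(M) = -3 + ((-3 - 3) - 4*2³) = -3 + (-6 - 4*8) = -3 + (-6 - 32) = -3 - 38 = -41)
112*K(V(2 - 1*6, -3)) = 112*(-41) = -4592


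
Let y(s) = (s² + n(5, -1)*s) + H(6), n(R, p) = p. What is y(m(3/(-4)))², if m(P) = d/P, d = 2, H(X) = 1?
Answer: 9409/81 ≈ 116.16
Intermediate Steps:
m(P) = 2/P
y(s) = 1 + s² - s (y(s) = (s² - s) + 1 = 1 + s² - s)
y(m(3/(-4)))² = (1 + (2/((3/(-4))))² - 2/(3/(-4)))² = (1 + (2/((3*(-¼))))² - 2/(3*(-¼)))² = (1 + (2/(-¾))² - 2/(-¾))² = (1 + (2*(-4/3))² - 2*(-4)/3)² = (1 + (-8/3)² - 1*(-8/3))² = (1 + 64/9 + 8/3)² = (97/9)² = 9409/81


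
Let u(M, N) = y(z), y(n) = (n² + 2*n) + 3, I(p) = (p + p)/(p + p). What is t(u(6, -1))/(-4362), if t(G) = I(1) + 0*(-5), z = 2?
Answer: -1/4362 ≈ -0.00022925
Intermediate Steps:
I(p) = 1 (I(p) = (2*p)/((2*p)) = (2*p)*(1/(2*p)) = 1)
y(n) = 3 + n² + 2*n
u(M, N) = 11 (u(M, N) = 3 + 2² + 2*2 = 3 + 4 + 4 = 11)
t(G) = 1 (t(G) = 1 + 0*(-5) = 1 + 0 = 1)
t(u(6, -1))/(-4362) = 1/(-4362) = 1*(-1/4362) = -1/4362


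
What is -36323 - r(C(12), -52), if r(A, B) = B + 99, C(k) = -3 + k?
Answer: -36370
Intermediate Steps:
r(A, B) = 99 + B
-36323 - r(C(12), -52) = -36323 - (99 - 52) = -36323 - 1*47 = -36323 - 47 = -36370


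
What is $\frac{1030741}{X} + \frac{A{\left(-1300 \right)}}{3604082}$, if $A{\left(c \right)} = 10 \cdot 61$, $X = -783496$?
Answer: $- \frac{1857198576101}{1411891915336} \approx -1.3154$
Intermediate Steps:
$A{\left(c \right)} = 610$
$\frac{1030741}{X} + \frac{A{\left(-1300 \right)}}{3604082} = \frac{1030741}{-783496} + \frac{610}{3604082} = 1030741 \left(- \frac{1}{783496}\right) + 610 \cdot \frac{1}{3604082} = - \frac{1030741}{783496} + \frac{305}{1802041} = - \frac{1857198576101}{1411891915336}$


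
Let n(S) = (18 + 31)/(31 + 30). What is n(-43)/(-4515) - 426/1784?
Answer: -8386729/35095740 ≈ -0.23897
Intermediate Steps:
n(S) = 49/61
n(-43)/(-4515) - 426/1784 = (49/61)/(-4515) - 426/1784 = (49/61)*(-1/4515) - 426*1/1784 = -7/39345 - 213/892 = -8386729/35095740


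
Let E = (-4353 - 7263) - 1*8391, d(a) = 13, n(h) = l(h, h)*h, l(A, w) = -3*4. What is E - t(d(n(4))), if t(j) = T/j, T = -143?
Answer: -19996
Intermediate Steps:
l(A, w) = -12
n(h) = -12*h
E = -20007 (E = -11616 - 8391 = -20007)
t(j) = -143/j
E - t(d(n(4))) = -20007 - (-143)/13 = -20007 - 1*(-11) = -20007 + 11 = -19996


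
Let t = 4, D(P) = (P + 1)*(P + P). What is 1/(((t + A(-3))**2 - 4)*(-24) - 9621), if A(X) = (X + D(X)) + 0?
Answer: -1/13581 ≈ -7.3632e-5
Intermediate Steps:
D(P) = 2*P*(1 + P) (D(P) = (1 + P)*(2*P) = 2*P*(1 + P))
A(X) = X + 2*X*(1 + X) (A(X) = (X + 2*X*(1 + X)) + 0 = X + 2*X*(1 + X))
1/(((t + A(-3))**2 - 4)*(-24) - 9621) = 1/(((4 - 3*(3 + 2*(-3)))**2 - 4)*(-24) - 9621) = 1/(((4 - 3*(3 - 6))**2 - 4)*(-24) - 9621) = 1/(((4 - 3*(-3))**2 - 4)*(-24) - 9621) = 1/(((4 + 9)**2 - 4)*(-24) - 9621) = 1/((13**2 - 4)*(-24) - 9621) = 1/((169 - 4)*(-24) - 9621) = 1/(165*(-24) - 9621) = 1/(-3960 - 9621) = 1/(-13581) = -1/13581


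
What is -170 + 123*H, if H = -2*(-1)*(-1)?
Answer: -416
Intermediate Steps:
H = -2 (H = 2*(-1) = -2)
-170 + 123*H = -170 + 123*(-2) = -170 - 246 = -416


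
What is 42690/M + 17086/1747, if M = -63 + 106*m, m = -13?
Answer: -49958504/2517427 ≈ -19.845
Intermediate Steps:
M = -1441 (M = -63 + 106*(-13) = -63 - 1378 = -1441)
42690/M + 17086/1747 = 42690/(-1441) + 17086/1747 = 42690*(-1/1441) + 17086*(1/1747) = -42690/1441 + 17086/1747 = -49958504/2517427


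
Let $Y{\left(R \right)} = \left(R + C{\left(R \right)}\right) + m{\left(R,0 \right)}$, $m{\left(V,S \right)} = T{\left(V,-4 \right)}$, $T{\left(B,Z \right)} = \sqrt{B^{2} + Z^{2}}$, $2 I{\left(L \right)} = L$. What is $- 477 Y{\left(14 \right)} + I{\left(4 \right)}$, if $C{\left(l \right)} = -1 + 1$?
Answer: $-6676 - 954 \sqrt{53} \approx -13621.0$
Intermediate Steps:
$I{\left(L \right)} = \frac{L}{2}$
$C{\left(l \right)} = 0$
$m{\left(V,S \right)} = \sqrt{16 + V^{2}}$ ($m{\left(V,S \right)} = \sqrt{V^{2} + \left(-4\right)^{2}} = \sqrt{V^{2} + 16} = \sqrt{16 + V^{2}}$)
$Y{\left(R \right)} = R + \sqrt{16 + R^{2}}$ ($Y{\left(R \right)} = \left(R + 0\right) + \sqrt{16 + R^{2}} = R + \sqrt{16 + R^{2}}$)
$- 477 Y{\left(14 \right)} + I{\left(4 \right)} = - 477 \left(14 + \sqrt{16 + 14^{2}}\right) + \frac{1}{2} \cdot 4 = - 477 \left(14 + \sqrt{16 + 196}\right) + 2 = - 477 \left(14 + \sqrt{212}\right) + 2 = - 477 \left(14 + 2 \sqrt{53}\right) + 2 = \left(-6678 - 954 \sqrt{53}\right) + 2 = -6676 - 954 \sqrt{53}$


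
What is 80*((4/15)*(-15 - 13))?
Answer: -1792/3 ≈ -597.33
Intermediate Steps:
80*((4/15)*(-15 - 13)) = 80*((4*(1/15))*(-28)) = 80*((4/15)*(-28)) = 80*(-112/15) = -1792/3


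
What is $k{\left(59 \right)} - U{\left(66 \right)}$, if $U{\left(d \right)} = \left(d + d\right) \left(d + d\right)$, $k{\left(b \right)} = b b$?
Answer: $-13943$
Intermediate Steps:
$k{\left(b \right)} = b^{2}$
$U{\left(d \right)} = 4 d^{2}$ ($U{\left(d \right)} = 2 d 2 d = 4 d^{2}$)
$k{\left(59 \right)} - U{\left(66 \right)} = 59^{2} - 4 \cdot 66^{2} = 3481 - 4 \cdot 4356 = 3481 - 17424 = -13943$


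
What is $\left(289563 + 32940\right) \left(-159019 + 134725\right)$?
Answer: $-7834887882$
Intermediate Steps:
$\left(289563 + 32940\right) \left(-159019 + 134725\right) = 322503 \left(-24294\right) = -7834887882$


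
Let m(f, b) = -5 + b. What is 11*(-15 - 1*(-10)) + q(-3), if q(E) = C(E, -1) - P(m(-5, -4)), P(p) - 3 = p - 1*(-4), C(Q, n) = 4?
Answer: -49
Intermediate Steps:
P(p) = 7 + p (P(p) = 3 + (p - 1*(-4)) = 3 + (p + 4) = 3 + (4 + p) = 7 + p)
q(E) = 6 (q(E) = 4 - (7 + (-5 - 4)) = 4 - (7 - 9) = 4 - 1*(-2) = 4 + 2 = 6)
11*(-15 - 1*(-10)) + q(-3) = 11*(-15 - 1*(-10)) + 6 = 11*(-15 + 10) + 6 = 11*(-5) + 6 = -55 + 6 = -49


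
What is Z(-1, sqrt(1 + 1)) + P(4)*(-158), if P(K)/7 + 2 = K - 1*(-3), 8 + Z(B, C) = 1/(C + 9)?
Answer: -437493/79 - sqrt(2)/79 ≈ -5537.9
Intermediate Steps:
Z(B, C) = -8 + 1/(9 + C) (Z(B, C) = -8 + 1/(C + 9) = -8 + 1/(9 + C))
P(K) = 7 + 7*K (P(K) = -14 + 7*(K - 1*(-3)) = -14 + 7*(K + 3) = -14 + 7*(3 + K) = -14 + (21 + 7*K) = 7 + 7*K)
Z(-1, sqrt(1 + 1)) + P(4)*(-158) = (-71 - 8*sqrt(1 + 1))/(9 + sqrt(1 + 1)) + (7 + 7*4)*(-158) = (-71 - 8*sqrt(2))/(9 + sqrt(2)) + (7 + 28)*(-158) = (-71 - 8*sqrt(2))/(9 + sqrt(2)) + 35*(-158) = (-71 - 8*sqrt(2))/(9 + sqrt(2)) - 5530 = -5530 + (-71 - 8*sqrt(2))/(9 + sqrt(2))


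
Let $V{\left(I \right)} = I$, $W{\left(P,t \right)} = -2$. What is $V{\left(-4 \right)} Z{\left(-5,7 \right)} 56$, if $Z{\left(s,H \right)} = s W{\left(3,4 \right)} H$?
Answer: $-15680$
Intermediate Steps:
$Z{\left(s,H \right)} = - 2 H s$ ($Z{\left(s,H \right)} = s \left(-2\right) H = - 2 s H = - 2 H s$)
$V{\left(-4 \right)} Z{\left(-5,7 \right)} 56 = - 4 \left(\left(-2\right) 7 \left(-5\right)\right) 56 = \left(-4\right) 70 \cdot 56 = \left(-280\right) 56 = -15680$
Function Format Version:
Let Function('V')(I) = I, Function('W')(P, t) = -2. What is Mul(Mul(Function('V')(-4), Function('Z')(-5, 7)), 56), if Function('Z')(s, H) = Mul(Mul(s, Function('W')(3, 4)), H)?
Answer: -15680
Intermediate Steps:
Function('Z')(s, H) = Mul(-2, H, s) (Function('Z')(s, H) = Mul(Mul(s, -2), H) = Mul(Mul(-2, s), H) = Mul(-2, H, s))
Mul(Mul(Function('V')(-4), Function('Z')(-5, 7)), 56) = Mul(Mul(-4, Mul(-2, 7, -5)), 56) = Mul(Mul(-4, 70), 56) = Mul(-280, 56) = -15680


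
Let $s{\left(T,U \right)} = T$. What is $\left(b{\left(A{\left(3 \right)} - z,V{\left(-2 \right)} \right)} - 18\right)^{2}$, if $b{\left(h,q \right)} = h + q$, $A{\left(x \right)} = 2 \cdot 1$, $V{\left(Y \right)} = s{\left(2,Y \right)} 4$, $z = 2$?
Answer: $100$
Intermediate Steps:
$V{\left(Y \right)} = 8$ ($V{\left(Y \right)} = 2 \cdot 4 = 8$)
$A{\left(x \right)} = 2$
$\left(b{\left(A{\left(3 \right)} - z,V{\left(-2 \right)} \right)} - 18\right)^{2} = \left(\left(\left(2 - 2\right) + 8\right) - 18\right)^{2} = \left(\left(0 + 8\right) - 18\right)^{2} = \left(8 - 18\right)^{2} = \left(-10\right)^{2} = 100$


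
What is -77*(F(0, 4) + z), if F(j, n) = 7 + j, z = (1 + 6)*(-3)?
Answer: 1078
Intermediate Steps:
z = -21 (z = 7*(-3) = -21)
-77*(F(0, 4) + z) = -77*((7 + 0) - 21) = -77*(7 - 21) = -77*(-14) = 1078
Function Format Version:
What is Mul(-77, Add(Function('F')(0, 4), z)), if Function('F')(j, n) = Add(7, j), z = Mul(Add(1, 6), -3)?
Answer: 1078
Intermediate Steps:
z = -21 (z = Mul(7, -3) = -21)
Mul(-77, Add(Function('F')(0, 4), z)) = Mul(-77, Add(Add(7, 0), -21)) = Mul(-77, Add(7, -21)) = Mul(-77, -14) = 1078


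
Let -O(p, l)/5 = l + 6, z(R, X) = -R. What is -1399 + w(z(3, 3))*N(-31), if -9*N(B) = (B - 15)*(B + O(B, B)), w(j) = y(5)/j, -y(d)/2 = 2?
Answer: -20477/27 ≈ -758.41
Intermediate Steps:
y(d) = -4 (y(d) = -2*2 = -4)
w(j) = -4/j
O(p, l) = -30 - 5*l (O(p, l) = -5*(l + 6) = -5*(6 + l) = -30 - 5*l)
N(B) = -(-30 - 4*B)*(-15 + B)/9 (N(B) = -(B - 15)*(B + (-30 - 5*B))/9 = -(-15 + B)*(-30 - 4*B)/9 = -(-30 - 4*B)*(-15 + B)/9)
-1399 + w(z(3, 3))*N(-31) = -1399 + (-4/((-1*3)))*(-50 - 10/3*(-31) + (4/9)*(-31)**2) = -1399 + (-4/(-3))*(-50 + 310/3 + (4/9)*961) = -1399 + (-4*(-1/3))*(-50 + 310/3 + 3844/9) = -1399 + (4/3)*(4324/9) = -1399 + 17296/27 = -20477/27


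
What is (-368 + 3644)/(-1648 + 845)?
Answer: -3276/803 ≈ -4.0797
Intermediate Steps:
(-368 + 3644)/(-1648 + 845) = 3276/(-803) = 3276*(-1/803) = -3276/803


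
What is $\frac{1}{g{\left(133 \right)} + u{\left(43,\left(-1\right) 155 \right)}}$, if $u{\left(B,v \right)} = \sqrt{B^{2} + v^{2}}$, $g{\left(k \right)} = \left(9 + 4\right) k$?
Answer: $\frac{1729}{2963567} - \frac{\sqrt{25874}}{2963567} \approx 0.00052914$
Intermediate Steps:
$g{\left(k \right)} = 13 k$
$\frac{1}{g{\left(133 \right)} + u{\left(43,\left(-1\right) 155 \right)}} = \frac{1}{13 \cdot 133 + \sqrt{43^{2} + \left(\left(-1\right) 155\right)^{2}}} = \frac{1}{1729 + \sqrt{1849 + \left(-155\right)^{2}}} = \frac{1}{1729 + \sqrt{1849 + 24025}} = \frac{1}{1729 + \sqrt{25874}}$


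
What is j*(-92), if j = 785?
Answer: -72220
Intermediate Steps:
j*(-92) = 785*(-92) = -72220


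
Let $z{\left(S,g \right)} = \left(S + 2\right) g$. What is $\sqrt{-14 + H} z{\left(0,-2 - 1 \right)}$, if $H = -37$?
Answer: $- 6 i \sqrt{51} \approx - 42.849 i$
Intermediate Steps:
$z{\left(S,g \right)} = g \left(2 + S\right)$ ($z{\left(S,g \right)} = \left(2 + S\right) g = g \left(2 + S\right)$)
$\sqrt{-14 + H} z{\left(0,-2 - 1 \right)} = \sqrt{-14 - 37} \left(-2 - 1\right) \left(2 + 0\right) = \sqrt{-51} \left(-2 - 1\right) 2 = i \sqrt{51} \left(\left(-3\right) 2\right) = i \sqrt{51} \left(-6\right) = - 6 i \sqrt{51}$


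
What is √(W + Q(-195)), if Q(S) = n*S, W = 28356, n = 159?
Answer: I*√2649 ≈ 51.468*I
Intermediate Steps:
Q(S) = 159*S
√(W + Q(-195)) = √(28356 + 159*(-195)) = √(28356 - 31005) = √(-2649) = I*√2649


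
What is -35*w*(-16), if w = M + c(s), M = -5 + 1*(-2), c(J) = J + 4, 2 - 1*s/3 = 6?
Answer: -8400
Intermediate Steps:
s = -12 (s = 6 - 3*6 = 6 - 18 = -12)
c(J) = 4 + J
M = -7 (M = -5 - 2 = -7)
w = -15 (w = -7 + (4 - 12) = -7 - 8 = -15)
-35*w*(-16) = -35*(-15)*(-16) = 525*(-16) = -8400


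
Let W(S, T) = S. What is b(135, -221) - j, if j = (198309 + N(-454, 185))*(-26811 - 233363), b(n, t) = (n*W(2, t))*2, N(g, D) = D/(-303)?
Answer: 15633190298528/303 ≈ 5.1595e+10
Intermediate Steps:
N(g, D) = -D/303 (N(g, D) = D*(-1/303) = -D/303)
b(n, t) = 4*n (b(n, t) = (n*2)*2 = (2*n)*2 = 4*n)
j = -15633190134908/303 (j = (198309 - 1/303*185)*(-26811 - 233363) = (198309 - 185/303)*(-260174) = (60087442/303)*(-260174) = -15633190134908/303 ≈ -5.1595e+10)
b(135, -221) - j = 4*135 - 1*(-15633190134908/303) = 540 + 15633190134908/303 = 15633190298528/303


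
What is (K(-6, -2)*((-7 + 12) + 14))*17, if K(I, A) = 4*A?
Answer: -2584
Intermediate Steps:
(K(-6, -2)*((-7 + 12) + 14))*17 = ((4*(-2))*((-7 + 12) + 14))*17 = -8*(5 + 14)*17 = -8*19*17 = -152*17 = -2584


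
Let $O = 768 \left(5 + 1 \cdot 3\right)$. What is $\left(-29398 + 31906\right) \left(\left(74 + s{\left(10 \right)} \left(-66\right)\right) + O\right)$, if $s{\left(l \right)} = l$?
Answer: $13939464$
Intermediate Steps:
$O = 6144$ ($O = 768 \left(5 + 3\right) = 768 \cdot 8 = 6144$)
$\left(-29398 + 31906\right) \left(\left(74 + s{\left(10 \right)} \left(-66\right)\right) + O\right) = \left(-29398 + 31906\right) \left(\left(74 + 10 \left(-66\right)\right) + 6144\right) = 2508 \left(\left(74 - 660\right) + 6144\right) = 2508 \left(-586 + 6144\right) = 2508 \cdot 5558 = 13939464$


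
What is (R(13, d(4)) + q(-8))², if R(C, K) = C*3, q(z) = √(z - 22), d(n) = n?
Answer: (39 + I*√30)² ≈ 1491.0 + 427.22*I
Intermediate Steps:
q(z) = √(-22 + z)
R(C, K) = 3*C
(R(13, d(4)) + q(-8))² = (3*13 + √(-22 - 8))² = (39 + √(-30))² = (39 + I*√30)²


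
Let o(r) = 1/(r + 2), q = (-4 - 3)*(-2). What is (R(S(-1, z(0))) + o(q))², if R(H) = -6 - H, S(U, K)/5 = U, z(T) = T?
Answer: 225/256 ≈ 0.87891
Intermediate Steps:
S(U, K) = 5*U
q = 14 (q = -7*(-2) = 14)
o(r) = 1/(2 + r)
(R(S(-1, z(0))) + o(q))² = ((-6 - 5*(-1)) + 1/(2 + 14))² = ((-6 - 1*(-5)) + 1/16)² = ((-6 + 5) + 1/16)² = (-1 + 1/16)² = (-15/16)² = 225/256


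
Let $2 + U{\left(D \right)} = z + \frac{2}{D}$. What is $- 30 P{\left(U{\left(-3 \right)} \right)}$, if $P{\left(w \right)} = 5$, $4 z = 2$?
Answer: $-150$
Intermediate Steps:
$z = \frac{1}{2}$ ($z = \frac{1}{4} \cdot 2 = \frac{1}{2} \approx 0.5$)
$U{\left(D \right)} = - \frac{3}{2} + \frac{2}{D}$ ($U{\left(D \right)} = -2 + \left(\frac{1}{2} + \frac{2}{D}\right) = - \frac{3}{2} + \frac{2}{D}$)
$- 30 P{\left(U{\left(-3 \right)} \right)} = \left(-30\right) 5 = -150$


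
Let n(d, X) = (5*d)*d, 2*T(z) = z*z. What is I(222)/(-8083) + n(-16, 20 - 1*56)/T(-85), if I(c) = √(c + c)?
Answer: 512/1445 - 2*√111/8083 ≈ 0.35172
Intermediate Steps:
T(z) = z²/2 (T(z) = (z*z)/2 = z²/2)
I(c) = √2*√c (I(c) = √(2*c) = √2*√c)
n(d, X) = 5*d²
I(222)/(-8083) + n(-16, 20 - 1*56)/T(-85) = (√2*√222)/(-8083) + (5*(-16)²)/(((½)*(-85)²)) = (2*√111)*(-1/8083) + (5*256)/(((½)*7225)) = -2*√111/8083 + 1280/(7225/2) = -2*√111/8083 + 1280*(2/7225) = -2*√111/8083 + 512/1445 = 512/1445 - 2*√111/8083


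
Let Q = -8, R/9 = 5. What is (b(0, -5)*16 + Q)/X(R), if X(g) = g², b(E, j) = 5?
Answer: 8/225 ≈ 0.035556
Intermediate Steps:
R = 45 (R = 9*5 = 45)
(b(0, -5)*16 + Q)/X(R) = (5*16 - 8)/(45²) = (80 - 8)/2025 = 72*(1/2025) = 8/225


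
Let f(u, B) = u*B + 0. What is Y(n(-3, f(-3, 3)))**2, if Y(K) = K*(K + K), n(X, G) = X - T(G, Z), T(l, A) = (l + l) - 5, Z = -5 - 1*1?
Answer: 640000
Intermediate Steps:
f(u, B) = B*u (f(u, B) = B*u + 0 = B*u)
Z = -6 (Z = -5 - 1 = -6)
T(l, A) = -5 + 2*l (T(l, A) = 2*l - 5 = -5 + 2*l)
n(X, G) = 5 + X - 2*G (n(X, G) = X - (-5 + 2*G) = X + (5 - 2*G) = 5 + X - 2*G)
Y(K) = 2*K**2 (Y(K) = K*(2*K) = 2*K**2)
Y(n(-3, f(-3, 3)))**2 = (2*(5 - 3 - 6*(-3))**2)**2 = (2*(5 - 3 - 2*(-9))**2)**2 = (2*(5 - 3 + 18)**2)**2 = (2*20**2)**2 = (2*400)**2 = 800**2 = 640000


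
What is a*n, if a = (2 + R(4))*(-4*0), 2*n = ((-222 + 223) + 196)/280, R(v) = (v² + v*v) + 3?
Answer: 0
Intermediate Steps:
R(v) = 3 + 2*v² (R(v) = (v² + v²) + 3 = 2*v² + 3 = 3 + 2*v²)
n = 197/560 (n = (((-222 + 223) + 196)/280)/2 = ((1 + 196)*(1/280))/2 = (197*(1/280))/2 = (½)*(197/280) = 197/560 ≈ 0.35179)
a = 0 (a = (2 + (3 + 2*4²))*(-4*0) = (2 + (3 + 2*16))*0 = (2 + (3 + 32))*0 = (2 + 35)*0 = 37*0 = 0)
a*n = 0*(197/560) = 0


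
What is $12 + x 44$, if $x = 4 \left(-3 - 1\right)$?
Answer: $-692$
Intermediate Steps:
$x = -16$ ($x = 4 \left(-4\right) = -16$)
$12 + x 44 = 12 - 704 = -692$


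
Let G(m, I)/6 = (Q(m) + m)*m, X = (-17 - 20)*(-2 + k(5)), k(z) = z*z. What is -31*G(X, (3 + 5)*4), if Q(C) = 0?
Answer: -134701386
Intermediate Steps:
k(z) = z**2
X = -851 (X = (-17 - 20)*(-2 + 5**2) = -37*(-2 + 25) = -37*23 = -851)
G(m, I) = 6*m**2 (G(m, I) = 6*((0 + m)*m) = 6*(m*m) = 6*m**2)
-31*G(X, (3 + 5)*4) = -186*(-851)**2 = -186*724201 = -31*4345206 = -134701386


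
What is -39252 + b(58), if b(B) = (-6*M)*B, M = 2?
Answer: -39948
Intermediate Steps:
b(B) = -12*B (b(B) = (-6*2)*B = -12*B)
-39252 + b(58) = -39252 - 12*58 = -39252 - 696 = -39948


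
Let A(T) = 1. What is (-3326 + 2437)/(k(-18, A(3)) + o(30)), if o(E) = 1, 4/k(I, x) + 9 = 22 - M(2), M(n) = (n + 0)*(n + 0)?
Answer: -8001/13 ≈ -615.46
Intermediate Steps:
M(n) = n² (M(n) = n*n = n²)
k(I, x) = 4/9 (k(I, x) = 4/(-9 + (22 - 1*2²)) = 4/(-9 + (22 - 1*4)) = 4/(-9 + (22 - 4)) = 4/(-9 + 18) = 4/9)
(-3326 + 2437)/(k(-18, A(3)) + o(30)) = (-3326 + 2437)/(4/9 + 1) = -889/13/9 = -889*9/13 = -8001/13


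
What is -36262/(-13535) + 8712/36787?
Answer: 1451887114/497912045 ≈ 2.9160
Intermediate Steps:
-36262/(-13535) + 8712/36787 = -36262*(-1/13535) + 8712*(1/36787) = 36262/13535 + 8712/36787 = 1451887114/497912045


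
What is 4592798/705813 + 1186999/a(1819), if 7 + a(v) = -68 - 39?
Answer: -279091915405/26820894 ≈ -10406.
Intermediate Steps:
a(v) = -114 (a(v) = -7 + (-68 - 39) = -7 - 107 = -114)
4592798/705813 + 1186999/a(1819) = 4592798/705813 + 1186999/(-114) = 4592798*(1/705813) + 1186999*(-1/114) = 4592798/705813 - 1186999/114 = -279091915405/26820894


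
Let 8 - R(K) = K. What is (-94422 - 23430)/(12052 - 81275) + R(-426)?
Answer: 4308662/9889 ≈ 435.70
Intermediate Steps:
R(K) = 8 - K
(-94422 - 23430)/(12052 - 81275) + R(-426) = (-94422 - 23430)/(12052 - 81275) + (8 - 1*(-426)) = -117852/(-69223) + (8 + 426) = -117852*(-1/69223) + 434 = 16836/9889 + 434 = 4308662/9889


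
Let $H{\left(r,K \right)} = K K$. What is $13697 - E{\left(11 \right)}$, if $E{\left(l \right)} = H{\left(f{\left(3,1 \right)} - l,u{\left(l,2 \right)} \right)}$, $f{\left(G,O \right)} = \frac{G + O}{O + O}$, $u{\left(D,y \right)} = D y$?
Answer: $13213$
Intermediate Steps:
$f{\left(G,O \right)} = \frac{G + O}{2 O}$
$H{\left(r,K \right)} = K^{2}$
$E{\left(l \right)} = 4 l^{2}$ ($E{\left(l \right)} = \left(l 2\right)^{2} = \left(2 l\right)^{2} = 4 l^{2}$)
$13697 - E{\left(11 \right)} = 13697 - 4 \cdot 11^{2} = 13697 - 4 \cdot 121 = 13697 - 484 = 13213$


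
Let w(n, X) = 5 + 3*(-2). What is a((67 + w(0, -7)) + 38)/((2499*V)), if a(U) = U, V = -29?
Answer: -104/72471 ≈ -0.0014351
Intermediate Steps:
w(n, X) = -1 (w(n, X) = 5 - 6 = -1)
a((67 + w(0, -7)) + 38)/((2499*V)) = ((67 - 1) + 38)/((2499*(-29))) = (66 + 38)/(-72471) = 104*(-1/72471) = -104/72471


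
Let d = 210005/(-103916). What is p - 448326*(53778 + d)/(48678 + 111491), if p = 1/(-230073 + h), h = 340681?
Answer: -69277342800098622485/460243256124208 ≈ -1.5052e+5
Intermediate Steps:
d = -210005/103916 (d = 210005*(-1/103916) = -210005/103916 ≈ -2.0209)
p = 1/110608 (p = 1/(-230073 + 340681) = 1/110608 ≈ 9.0409e-6)
p - 448326*(53778 + d)/(48678 + 111491) = 1/110608 - 448326*(53778 - 210005/103916)/(48678 + 111491) = 1/110608 - 448326/(160169/(5588184643/103916)) = 1/110608 - 448326/(160169*(103916/5588184643)) = 1/110608 - 448326/16644121804/5588184643 = 1/110608 - 448326*5588184643/16644121804 = 1/110608 - 1252664234128809/8322060902 = -69277342800098622485/460243256124208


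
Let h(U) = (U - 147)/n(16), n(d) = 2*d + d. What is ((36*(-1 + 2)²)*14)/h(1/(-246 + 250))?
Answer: -96768/587 ≈ -164.85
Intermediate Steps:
n(d) = 3*d
h(U) = -49/16 + U/48 (h(U) = (U - 147)/((3*16)) = (-147 + U)/48 = (-147 + U)*(1/48) = -49/16 + U/48)
((36*(-1 + 2)²)*14)/h(1/(-246 + 250)) = ((36*(-1 + 2)²)*14)/(-49/16 + 1/(48*(-246 + 250))) = ((36*1²)*14)/(-49/16 + (1/48)/4) = ((36*1)*14)/(-49/16 + (1/48)*(¼)) = (36*14)/(-49/16 + 1/192) = 504/(-587/192) = 504*(-192/587) = -96768/587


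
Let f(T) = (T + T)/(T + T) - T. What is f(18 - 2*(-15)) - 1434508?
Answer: -1434555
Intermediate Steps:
f(T) = 1 - T (f(T) = (2*T)/((2*T)) - T = (2*T)*(1/(2*T)) - T = 1 - T)
f(18 - 2*(-15)) - 1434508 = (1 - (18 - 2*(-15))) - 1434508 = (1 - (18 + 30)) - 1434508 = (1 - 1*48) - 1434508 = (1 - 48) - 1434508 = -47 - 1434508 = -1434555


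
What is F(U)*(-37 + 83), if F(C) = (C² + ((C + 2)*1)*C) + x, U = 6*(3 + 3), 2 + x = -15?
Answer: 121762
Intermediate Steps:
x = -17 (x = -2 - 15 = -17)
U = 36 (U = 6*6 = 36)
F(C) = -17 + C² + C*(2 + C) (F(C) = (C² + ((C + 2)*1)*C) - 17 = (C² + ((2 + C)*1)*C) - 17 = (C² + (2 + C)*C) - 17 = (C² + C*(2 + C)) - 17 = -17 + C² + C*(2 + C))
F(U)*(-37 + 83) = (-17 + 2*36 + 2*36²)*(-37 + 83) = (-17 + 72 + 2*1296)*46 = (-17 + 72 + 2592)*46 = 2647*46 = 121762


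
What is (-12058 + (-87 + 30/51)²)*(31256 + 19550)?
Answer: -67409451606/289 ≈ -2.3325e+8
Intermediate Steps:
(-12058 + (-87 + 30/51)²)*(31256 + 19550) = (-12058 + (-87 + 30*(1/51))²)*50806 = (-12058 + (-87 + 10/17)²)*50806 = (-12058 + (-1469/17)²)*50806 = (-12058 + 2157961/289)*50806 = -1326801/289*50806 = -67409451606/289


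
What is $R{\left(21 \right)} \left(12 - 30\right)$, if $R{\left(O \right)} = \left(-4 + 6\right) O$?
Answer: $-756$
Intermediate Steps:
$R{\left(O \right)} = 2 O$
$R{\left(21 \right)} \left(12 - 30\right) = 2 \cdot 21 \left(12 - 30\right) = 42 \left(12 - 30\right) = 42 \left(-18\right) = -756$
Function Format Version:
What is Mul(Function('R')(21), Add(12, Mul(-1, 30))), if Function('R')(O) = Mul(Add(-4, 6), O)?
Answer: -756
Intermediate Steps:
Function('R')(O) = Mul(2, O)
Mul(Function('R')(21), Add(12, Mul(-1, 30))) = Mul(Mul(2, 21), Add(12, Mul(-1, 30))) = Mul(42, Add(12, -30)) = Mul(42, -18) = -756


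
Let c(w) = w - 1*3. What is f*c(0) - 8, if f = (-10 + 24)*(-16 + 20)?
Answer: -176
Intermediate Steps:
f = 56 (f = 14*4 = 56)
c(w) = -3 + w (c(w) = w - 3 = -3 + w)
f*c(0) - 8 = 56*(-3 + 0) - 8 = 56*(-3) - 8 = -168 - 8 = -176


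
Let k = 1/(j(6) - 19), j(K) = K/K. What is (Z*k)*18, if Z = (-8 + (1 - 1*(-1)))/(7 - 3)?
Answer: 3/2 ≈ 1.5000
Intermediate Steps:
j(K) = 1
k = -1/18 (k = 1/(1 - 19) = 1/(-18) = -1/18 ≈ -0.055556)
Z = -3/2 (Z = (-8 + (1 + 1))/4 = (-8 + 2)*(1/4) = -6*1/4 = -3/2 ≈ -1.5000)
(Z*k)*18 = -3/2*(-1/18)*18 = (1/12)*18 = 3/2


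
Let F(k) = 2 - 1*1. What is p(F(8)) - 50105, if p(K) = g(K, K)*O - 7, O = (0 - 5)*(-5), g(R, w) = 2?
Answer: -50062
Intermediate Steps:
O = 25 (O = -5*(-5) = 25)
F(k) = 1 (F(k) = 2 - 1 = 1)
p(K) = 43 (p(K) = 2*25 - 7 = 50 - 7 = 43)
p(F(8)) - 50105 = 43 - 50105 = -50062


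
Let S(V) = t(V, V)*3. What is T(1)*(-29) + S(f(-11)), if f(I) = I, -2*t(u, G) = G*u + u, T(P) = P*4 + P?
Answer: -310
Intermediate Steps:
T(P) = 5*P (T(P) = 4*P + P = 5*P)
t(u, G) = -u/2 - G*u/2 (t(u, G) = -(G*u + u)/2 = -(u + G*u)/2 = -u/2 - G*u/2)
S(V) = -3*V*(1 + V)/2 (S(V) = -V*(1 + V)/2*3 = -3*V*(1 + V)/2)
T(1)*(-29) + S(f(-11)) = (5*1)*(-29) - 3/2*(-11)*(1 - 11) = 5*(-29) - 3/2*(-11)*(-10) = -145 - 165 = -310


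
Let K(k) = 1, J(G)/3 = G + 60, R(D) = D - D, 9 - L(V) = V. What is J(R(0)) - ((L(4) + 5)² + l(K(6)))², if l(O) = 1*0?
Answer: -9820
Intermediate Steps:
L(V) = 9 - V
R(D) = 0
J(G) = 180 + 3*G (J(G) = 3*(G + 60) = 3*(60 + G) = 180 + 3*G)
l(O) = 0
J(R(0)) - ((L(4) + 5)² + l(K(6)))² = (180 + 3*0) - (((9 - 1*4) + 5)² + 0)² = (180 + 0) - (((9 - 4) + 5)² + 0)² = 180 - ((5 + 5)² + 0)² = 180 - (10² + 0)² = 180 - (100 + 0)² = 180 - 1*100² = 180 - 1*10000 = 180 - 10000 = -9820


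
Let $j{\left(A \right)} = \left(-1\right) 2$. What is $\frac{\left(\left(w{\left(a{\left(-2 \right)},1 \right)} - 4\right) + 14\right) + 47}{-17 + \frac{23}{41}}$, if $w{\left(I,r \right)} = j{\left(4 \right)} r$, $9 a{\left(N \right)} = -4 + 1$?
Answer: $- \frac{2255}{674} \approx -3.3457$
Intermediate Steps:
$a{\left(N \right)} = - \frac{1}{3}$ ($a{\left(N \right)} = \frac{-4 + 1}{9} = \frac{1}{9} \left(-3\right) = - \frac{1}{3}$)
$j{\left(A \right)} = -2$
$w{\left(I,r \right)} = - 2 r$
$\frac{\left(\left(w{\left(a{\left(-2 \right)},1 \right)} - 4\right) + 14\right) + 47}{-17 + \frac{23}{41}} = \frac{\left(\left(\left(-2\right) 1 - 4\right) + 14\right) + 47}{-17 + \frac{23}{41}} = \frac{\left(\left(-2 - 4\right) + 14\right) + 47}{-17 + 23 \cdot \frac{1}{41}} = \frac{\left(-6 + 14\right) + 47}{-17 + \frac{23}{41}} = \frac{8 + 47}{- \frac{674}{41}} = \left(- \frac{41}{674}\right) 55 = - \frac{2255}{674}$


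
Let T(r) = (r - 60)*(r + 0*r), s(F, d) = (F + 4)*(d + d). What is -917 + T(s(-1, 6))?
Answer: -1781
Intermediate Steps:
s(F, d) = 2*d*(4 + F) (s(F, d) = (4 + F)*(2*d) = 2*d*(4 + F))
T(r) = r*(-60 + r) (T(r) = (-60 + r)*(r + 0) = (-60 + r)*r = r*(-60 + r))
-917 + T(s(-1, 6)) = -917 + (2*6*(4 - 1))*(-60 + 2*6*(4 - 1)) = -917 + (2*6*3)*(-60 + 2*6*3) = -917 + 36*(-60 + 36) = -917 + 36*(-24) = -917 - 864 = -1781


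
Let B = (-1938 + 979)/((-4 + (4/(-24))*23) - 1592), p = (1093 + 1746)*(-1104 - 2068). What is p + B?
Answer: -86441945738/9599 ≈ -9.0053e+6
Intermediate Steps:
p = -9005308 (p = 2839*(-3172) = -9005308)
B = 5754/9599 (B = -959/((-4 + (4*(-1/24))*23) - 1592) = -959/((-4 - 1/6*23) - 1592) = -959/((-4 - 23/6) - 1592) = -959/(-47/6 - 1592) = -959/(-9599/6) = -959*(-6/9599) = 5754/9599 ≈ 0.59944)
p + B = -9005308 + 5754/9599 = -86441945738/9599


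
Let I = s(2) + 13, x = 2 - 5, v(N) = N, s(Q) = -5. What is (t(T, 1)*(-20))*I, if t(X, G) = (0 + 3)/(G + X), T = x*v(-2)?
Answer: -480/7 ≈ -68.571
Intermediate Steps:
x = -3
T = 6 (T = -3*(-2) = 6)
t(X, G) = 3/(G + X)
I = 8 (I = -5 + 13 = 8)
(t(T, 1)*(-20))*I = ((3/(1 + 6))*(-20))*8 = ((3/7)*(-20))*8 = -60/7*8 = -480/7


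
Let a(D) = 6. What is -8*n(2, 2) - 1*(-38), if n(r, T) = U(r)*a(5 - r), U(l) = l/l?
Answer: -10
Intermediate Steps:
U(l) = 1
n(r, T) = 6 (n(r, T) = 1*6 = 6)
-8*n(2, 2) - 1*(-38) = -8*6 - 1*(-38) = -48 + 38 = -10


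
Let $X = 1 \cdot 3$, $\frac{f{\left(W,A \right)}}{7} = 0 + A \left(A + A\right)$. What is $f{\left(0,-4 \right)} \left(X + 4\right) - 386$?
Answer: $1182$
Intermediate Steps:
$f{\left(W,A \right)} = 14 A^{2}$ ($f{\left(W,A \right)} = 7 \left(0 + A \left(A + A\right)\right) = 7 \left(0 + A 2 A\right) = 7 \left(0 + 2 A^{2}\right) = 7 \cdot 2 A^{2} = 14 A^{2}$)
$X = 3$
$f{\left(0,-4 \right)} \left(X + 4\right) - 386 = 14 \left(-4\right)^{2} \left(3 + 4\right) - 386 = 14 \cdot 16 \cdot 7 - 386 = 224 \cdot 7 - 386 = 1568 - 386 = 1182$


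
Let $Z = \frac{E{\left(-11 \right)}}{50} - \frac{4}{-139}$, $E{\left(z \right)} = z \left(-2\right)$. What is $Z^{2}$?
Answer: $\frac{2653641}{12075625} \approx 0.21975$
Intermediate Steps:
$E{\left(z \right)} = - 2 z$
$Z = \frac{1629}{3475}$ ($Z = \frac{\left(-2\right) \left(-11\right)}{50} - \frac{4}{-139} = 22 \cdot \frac{1}{50} - - \frac{4}{139} = \frac{11}{25} + \frac{4}{139} = \frac{1629}{3475} \approx 0.46878$)
$Z^{2} = \left(\frac{1629}{3475}\right)^{2} = \frac{2653641}{12075625}$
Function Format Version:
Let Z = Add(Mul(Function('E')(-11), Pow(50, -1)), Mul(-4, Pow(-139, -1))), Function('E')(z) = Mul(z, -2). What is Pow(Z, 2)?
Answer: Rational(2653641, 12075625) ≈ 0.21975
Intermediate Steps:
Function('E')(z) = Mul(-2, z)
Z = Rational(1629, 3475) (Z = Add(Mul(Mul(-2, -11), Pow(50, -1)), Mul(-4, Pow(-139, -1))) = Add(Mul(22, Rational(1, 50)), Mul(-4, Rational(-1, 139))) = Add(Rational(11, 25), Rational(4, 139)) = Rational(1629, 3475) ≈ 0.46878)
Pow(Z, 2) = Pow(Rational(1629, 3475), 2) = Rational(2653641, 12075625)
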